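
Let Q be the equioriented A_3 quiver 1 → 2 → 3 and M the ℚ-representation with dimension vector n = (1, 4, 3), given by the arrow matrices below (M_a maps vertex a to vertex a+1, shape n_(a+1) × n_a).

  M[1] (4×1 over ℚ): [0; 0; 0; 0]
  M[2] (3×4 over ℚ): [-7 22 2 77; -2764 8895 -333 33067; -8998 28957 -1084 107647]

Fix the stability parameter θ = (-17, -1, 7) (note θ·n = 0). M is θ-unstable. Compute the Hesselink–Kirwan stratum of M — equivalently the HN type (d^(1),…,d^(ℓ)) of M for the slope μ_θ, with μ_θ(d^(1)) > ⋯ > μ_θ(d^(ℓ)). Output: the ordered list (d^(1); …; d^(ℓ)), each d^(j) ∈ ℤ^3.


Via rank(M_{q-1}∘⋯∘M_p): M ≅ I[1,1], I[2,2], I[2,3]^3.
μ_θ-semistable layers: μ^(1)=7; μ^(2)=-1; μ^(3)=-17

((0, 0, 3); (0, 4, 0); (1, 0, 0))


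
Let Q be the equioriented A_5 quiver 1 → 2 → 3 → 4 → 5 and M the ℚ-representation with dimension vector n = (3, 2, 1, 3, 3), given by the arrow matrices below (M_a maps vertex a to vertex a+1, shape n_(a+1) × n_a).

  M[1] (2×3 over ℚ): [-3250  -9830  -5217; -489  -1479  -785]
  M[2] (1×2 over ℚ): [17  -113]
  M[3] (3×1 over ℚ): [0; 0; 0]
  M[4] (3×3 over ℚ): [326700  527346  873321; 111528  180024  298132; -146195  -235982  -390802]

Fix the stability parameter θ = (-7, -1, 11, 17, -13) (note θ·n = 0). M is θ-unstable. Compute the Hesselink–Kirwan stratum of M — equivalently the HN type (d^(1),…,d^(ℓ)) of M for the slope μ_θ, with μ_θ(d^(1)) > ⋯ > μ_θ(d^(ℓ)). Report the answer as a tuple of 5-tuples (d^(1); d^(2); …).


Interval decomposition of M: I[1,1], I[1,2], I[1,3], I[4,4], I[4,5]^2, I[5,5].
HN type (ℓ=6): μ^(1)=17; μ^(2)=11; μ^(3)=2; μ^(4)=-1; μ^(5)=-7; μ^(6)=-13

((0, 0, 0, 1, 0); (0, 0, 1, 0, 0); (0, 0, 0, 2, 2); (0, 2, 0, 0, 0); (3, 0, 0, 0, 0); (0, 0, 0, 0, 1))


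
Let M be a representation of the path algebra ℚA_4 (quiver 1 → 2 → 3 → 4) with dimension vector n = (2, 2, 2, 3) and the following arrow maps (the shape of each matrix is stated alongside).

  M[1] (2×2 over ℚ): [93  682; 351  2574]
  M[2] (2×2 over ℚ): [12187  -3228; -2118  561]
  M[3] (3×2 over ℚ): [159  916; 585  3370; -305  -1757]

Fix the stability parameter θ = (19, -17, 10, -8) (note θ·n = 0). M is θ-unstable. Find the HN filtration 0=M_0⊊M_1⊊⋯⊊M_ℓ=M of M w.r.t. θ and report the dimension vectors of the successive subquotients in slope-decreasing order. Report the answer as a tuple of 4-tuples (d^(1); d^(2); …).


Via rank(M_{q-1}∘⋯∘M_p): M ≅ I[1,1], I[1,4], I[2,4], I[4,4].
μ_θ-semistable layers: μ^(1)=19; μ^(2)=1; μ^(3)=-8; μ^(4)=-17

((1, 0, 0, 0); (1, 1, 2, 2); (0, 0, 0, 1); (0, 1, 0, 0))


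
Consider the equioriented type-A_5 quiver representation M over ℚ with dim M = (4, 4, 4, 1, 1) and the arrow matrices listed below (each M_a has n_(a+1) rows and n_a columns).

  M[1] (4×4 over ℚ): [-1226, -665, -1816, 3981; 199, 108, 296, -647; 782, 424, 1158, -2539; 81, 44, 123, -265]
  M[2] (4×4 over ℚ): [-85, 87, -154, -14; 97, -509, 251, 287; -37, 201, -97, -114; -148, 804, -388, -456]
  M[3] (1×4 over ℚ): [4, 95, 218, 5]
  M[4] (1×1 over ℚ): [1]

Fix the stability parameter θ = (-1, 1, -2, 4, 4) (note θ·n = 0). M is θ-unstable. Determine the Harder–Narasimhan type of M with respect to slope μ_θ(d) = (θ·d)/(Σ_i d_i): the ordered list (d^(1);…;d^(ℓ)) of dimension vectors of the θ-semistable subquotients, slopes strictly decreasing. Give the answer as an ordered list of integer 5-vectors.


Via rank(M_{q-1}∘⋯∘M_p): M ≅ I[1,2], I[1,3]^2, I[1,5], I[3,3].
μ_θ-semistable layers: μ^(1)=4; μ^(2)=1; μ^(3)=-1/2; μ^(4)=-1; μ^(5)=-2

((0, 0, 0, 1, 1); (0, 1, 0, 0, 0); (0, 3, 3, 0, 0); (4, 0, 0, 0, 0); (0, 0, 1, 0, 0))


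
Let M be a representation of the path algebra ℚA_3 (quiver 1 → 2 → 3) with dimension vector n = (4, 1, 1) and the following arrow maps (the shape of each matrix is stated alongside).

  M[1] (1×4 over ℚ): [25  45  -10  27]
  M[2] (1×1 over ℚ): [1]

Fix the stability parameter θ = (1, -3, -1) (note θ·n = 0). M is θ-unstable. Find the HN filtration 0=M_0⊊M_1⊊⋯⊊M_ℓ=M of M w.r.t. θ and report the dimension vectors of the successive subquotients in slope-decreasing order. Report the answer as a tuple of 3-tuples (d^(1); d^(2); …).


Barcode: M ≅ I[1,1]^3, I[1,3]. HN layers by μ_θ (2 steps, strictly decreasing):
  μ^(1)=1; μ^(2)=-1

((3, 0, 0); (1, 1, 1))


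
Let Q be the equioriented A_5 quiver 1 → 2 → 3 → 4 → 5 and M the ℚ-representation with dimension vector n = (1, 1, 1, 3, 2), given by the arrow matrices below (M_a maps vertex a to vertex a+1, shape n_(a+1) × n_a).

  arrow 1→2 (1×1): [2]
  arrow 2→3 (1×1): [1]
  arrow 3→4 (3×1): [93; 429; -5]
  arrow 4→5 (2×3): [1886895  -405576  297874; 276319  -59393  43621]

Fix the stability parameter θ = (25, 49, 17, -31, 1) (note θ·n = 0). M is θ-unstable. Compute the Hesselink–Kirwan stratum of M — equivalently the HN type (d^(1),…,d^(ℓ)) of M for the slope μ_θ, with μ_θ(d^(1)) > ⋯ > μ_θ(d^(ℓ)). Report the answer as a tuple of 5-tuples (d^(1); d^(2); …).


Barcode: M ≅ I[1,5], I[4,4], I[4,5]. HN layers by μ_θ (3 steps, strictly decreasing):
  μ^(1)=61/5; μ^(2)=1; μ^(3)=-31

((1, 1, 1, 1, 1); (0, 0, 0, 0, 1); (0, 0, 0, 2, 0))


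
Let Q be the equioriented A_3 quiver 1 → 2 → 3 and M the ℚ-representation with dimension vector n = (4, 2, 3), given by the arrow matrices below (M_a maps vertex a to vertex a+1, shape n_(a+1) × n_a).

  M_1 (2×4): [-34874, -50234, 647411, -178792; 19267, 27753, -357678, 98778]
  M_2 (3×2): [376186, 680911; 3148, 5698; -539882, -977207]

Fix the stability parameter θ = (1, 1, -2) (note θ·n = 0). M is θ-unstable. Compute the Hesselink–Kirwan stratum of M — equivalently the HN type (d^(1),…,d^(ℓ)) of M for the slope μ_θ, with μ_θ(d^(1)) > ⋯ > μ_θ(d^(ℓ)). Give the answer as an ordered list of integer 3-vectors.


Barcode: M ≅ I[1,1]^2, I[1,2], I[1,3], I[3,3]^2. HN layers by μ_θ (3 steps, strictly decreasing):
  μ^(1)=1; μ^(2)=0; μ^(3)=-2

((3, 1, 0); (1, 1, 1); (0, 0, 2))


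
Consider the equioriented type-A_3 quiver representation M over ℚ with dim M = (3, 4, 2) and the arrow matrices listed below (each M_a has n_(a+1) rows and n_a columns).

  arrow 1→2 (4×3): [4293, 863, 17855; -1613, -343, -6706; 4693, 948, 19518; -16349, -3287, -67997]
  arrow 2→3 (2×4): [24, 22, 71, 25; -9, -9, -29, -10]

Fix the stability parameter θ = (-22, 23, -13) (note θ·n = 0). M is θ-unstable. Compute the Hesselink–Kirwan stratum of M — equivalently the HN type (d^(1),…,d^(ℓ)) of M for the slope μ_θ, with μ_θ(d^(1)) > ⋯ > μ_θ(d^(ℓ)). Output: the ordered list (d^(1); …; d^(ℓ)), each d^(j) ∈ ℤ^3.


Interval decomposition of M: I[1,2], I[1,3]^2, I[2,2].
HN type (ℓ=3): μ^(1)=23; μ^(2)=5; μ^(3)=-22

((0, 2, 0); (0, 2, 2); (3, 0, 0))


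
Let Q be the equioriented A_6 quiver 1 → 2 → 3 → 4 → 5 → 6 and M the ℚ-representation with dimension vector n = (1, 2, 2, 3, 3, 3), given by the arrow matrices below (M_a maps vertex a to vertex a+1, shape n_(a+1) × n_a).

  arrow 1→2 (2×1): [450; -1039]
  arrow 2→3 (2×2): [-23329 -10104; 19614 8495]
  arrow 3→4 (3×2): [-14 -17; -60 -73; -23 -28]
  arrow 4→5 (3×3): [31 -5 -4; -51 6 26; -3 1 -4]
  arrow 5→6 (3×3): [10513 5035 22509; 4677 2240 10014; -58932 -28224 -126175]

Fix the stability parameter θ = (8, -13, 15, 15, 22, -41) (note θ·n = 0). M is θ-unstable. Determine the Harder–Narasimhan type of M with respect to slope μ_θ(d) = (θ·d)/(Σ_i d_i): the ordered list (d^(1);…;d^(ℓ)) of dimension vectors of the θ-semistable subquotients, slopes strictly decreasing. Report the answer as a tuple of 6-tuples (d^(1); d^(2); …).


Barcode: M ≅ I[1,6], I[2,6], I[4,6]. HN layers by μ_θ (4 steps, strictly decreasing):
  μ^(1)=11/4; μ^(2)=-4/3; μ^(3)=-5/2; μ^(4)=-13

((0, 0, 2, 2, 2, 2); (0, 0, 0, 1, 1, 1); (1, 1, 0, 0, 0, 0); (0, 1, 0, 0, 0, 0))


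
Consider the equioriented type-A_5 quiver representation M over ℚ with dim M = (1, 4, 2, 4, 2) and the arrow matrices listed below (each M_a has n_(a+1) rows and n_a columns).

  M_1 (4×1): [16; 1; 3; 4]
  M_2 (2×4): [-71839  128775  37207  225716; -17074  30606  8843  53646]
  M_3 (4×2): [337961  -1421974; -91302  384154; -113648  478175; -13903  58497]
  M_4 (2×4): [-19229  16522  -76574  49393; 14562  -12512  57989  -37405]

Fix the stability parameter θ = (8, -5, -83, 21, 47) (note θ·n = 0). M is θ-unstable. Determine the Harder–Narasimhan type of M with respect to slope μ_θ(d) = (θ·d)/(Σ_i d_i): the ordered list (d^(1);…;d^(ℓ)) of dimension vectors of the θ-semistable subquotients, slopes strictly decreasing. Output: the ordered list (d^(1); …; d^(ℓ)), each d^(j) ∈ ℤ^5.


Barcode: M ≅ I[1,5], I[2,2]^2, I[2,5], I[4,4]^2. HN layers by μ_θ (5 steps, strictly decreasing):
  μ^(1)=47; μ^(2)=21; μ^(3)=-5; μ^(4)=-80/3; μ^(5)=-44

((0, 0, 0, 0, 2); (0, 0, 0, 4, 0); (0, 2, 0, 0, 0); (1, 1, 1, 0, 0); (0, 1, 1, 0, 0))


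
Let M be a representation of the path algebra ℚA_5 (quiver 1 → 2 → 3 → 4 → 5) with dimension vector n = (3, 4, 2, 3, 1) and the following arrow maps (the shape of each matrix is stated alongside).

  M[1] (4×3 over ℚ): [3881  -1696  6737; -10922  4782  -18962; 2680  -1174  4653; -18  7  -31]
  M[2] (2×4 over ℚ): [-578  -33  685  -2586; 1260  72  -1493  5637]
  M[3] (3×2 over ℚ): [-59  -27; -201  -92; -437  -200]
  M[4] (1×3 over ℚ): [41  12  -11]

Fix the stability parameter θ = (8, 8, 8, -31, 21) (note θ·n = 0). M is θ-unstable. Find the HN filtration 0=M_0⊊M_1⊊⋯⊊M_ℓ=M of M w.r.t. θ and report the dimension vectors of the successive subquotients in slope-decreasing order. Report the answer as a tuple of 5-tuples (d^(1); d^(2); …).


Interval decomposition of M: I[1,2], I[1,4], I[1,5], I[2,2], I[4,4].
HN type (ℓ=4): μ^(1)=21; μ^(2)=8; μ^(3)=-7/4; μ^(4)=-31

((0, 0, 0, 0, 1); (1, 2, 0, 0, 0); (2, 2, 2, 2, 0); (0, 0, 0, 1, 0))


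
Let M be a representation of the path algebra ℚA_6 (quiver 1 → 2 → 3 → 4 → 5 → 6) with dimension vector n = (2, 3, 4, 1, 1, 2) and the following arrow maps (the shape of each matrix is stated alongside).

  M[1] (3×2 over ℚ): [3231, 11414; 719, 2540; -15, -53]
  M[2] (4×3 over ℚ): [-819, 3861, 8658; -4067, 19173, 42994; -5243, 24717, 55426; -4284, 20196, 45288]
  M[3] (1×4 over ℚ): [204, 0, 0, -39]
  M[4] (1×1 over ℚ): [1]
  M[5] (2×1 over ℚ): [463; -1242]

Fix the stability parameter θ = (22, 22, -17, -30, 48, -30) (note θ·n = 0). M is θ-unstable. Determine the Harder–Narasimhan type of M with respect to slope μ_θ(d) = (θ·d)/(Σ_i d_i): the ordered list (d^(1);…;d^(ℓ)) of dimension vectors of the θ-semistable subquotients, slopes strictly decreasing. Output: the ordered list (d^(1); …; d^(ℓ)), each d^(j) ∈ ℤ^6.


Via rank(M_{q-1}∘⋯∘M_p): M ≅ I[1,2]^2, I[2,3], I[3,3]^2, I[3,6], I[6,6].
μ_θ-semistable layers: μ^(1)=22; μ^(2)=9; μ^(3)=5/2; μ^(4)=-17; μ^(5)=-47/2; μ^(6)=-30

((2, 2, 0, 0, 0, 0); (0, 0, 0, 0, 1, 1); (0, 1, 1, 0, 0, 0); (0, 0, 2, 0, 0, 0); (0, 0, 1, 1, 0, 0); (0, 0, 0, 0, 0, 1))


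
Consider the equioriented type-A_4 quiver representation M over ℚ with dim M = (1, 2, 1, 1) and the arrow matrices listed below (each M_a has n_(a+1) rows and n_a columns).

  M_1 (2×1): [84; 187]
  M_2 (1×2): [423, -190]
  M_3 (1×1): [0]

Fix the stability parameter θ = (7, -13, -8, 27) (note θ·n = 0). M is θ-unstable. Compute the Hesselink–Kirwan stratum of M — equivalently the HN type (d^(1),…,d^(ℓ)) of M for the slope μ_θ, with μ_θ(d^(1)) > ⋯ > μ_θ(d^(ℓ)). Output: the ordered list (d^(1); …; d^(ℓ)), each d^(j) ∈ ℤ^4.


Interval decomposition of M: I[1,3], I[2,2], I[4,4].
HN type (ℓ=3): μ^(1)=27; μ^(2)=-14/3; μ^(3)=-13

((0, 0, 0, 1); (1, 1, 1, 0); (0, 1, 0, 0))


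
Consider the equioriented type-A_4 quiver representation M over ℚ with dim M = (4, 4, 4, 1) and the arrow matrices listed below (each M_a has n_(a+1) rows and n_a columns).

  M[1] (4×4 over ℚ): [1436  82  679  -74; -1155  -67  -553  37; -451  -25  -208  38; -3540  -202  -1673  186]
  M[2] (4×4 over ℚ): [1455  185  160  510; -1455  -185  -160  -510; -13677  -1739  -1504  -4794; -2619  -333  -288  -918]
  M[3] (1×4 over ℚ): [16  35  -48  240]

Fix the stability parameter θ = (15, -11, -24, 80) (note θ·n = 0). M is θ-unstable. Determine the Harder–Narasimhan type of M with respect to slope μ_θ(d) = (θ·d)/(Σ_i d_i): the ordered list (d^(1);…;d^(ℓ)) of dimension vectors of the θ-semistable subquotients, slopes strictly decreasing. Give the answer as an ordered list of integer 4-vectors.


Interval decomposition of M: I[1,2]^3, I[1,4], I[3,3]^3.
HN type (ℓ=4): μ^(1)=80; μ^(2)=2; μ^(3)=-20/3; μ^(4)=-24

((0, 0, 0, 1); (3, 3, 0, 0); (1, 1, 1, 0); (0, 0, 3, 0))


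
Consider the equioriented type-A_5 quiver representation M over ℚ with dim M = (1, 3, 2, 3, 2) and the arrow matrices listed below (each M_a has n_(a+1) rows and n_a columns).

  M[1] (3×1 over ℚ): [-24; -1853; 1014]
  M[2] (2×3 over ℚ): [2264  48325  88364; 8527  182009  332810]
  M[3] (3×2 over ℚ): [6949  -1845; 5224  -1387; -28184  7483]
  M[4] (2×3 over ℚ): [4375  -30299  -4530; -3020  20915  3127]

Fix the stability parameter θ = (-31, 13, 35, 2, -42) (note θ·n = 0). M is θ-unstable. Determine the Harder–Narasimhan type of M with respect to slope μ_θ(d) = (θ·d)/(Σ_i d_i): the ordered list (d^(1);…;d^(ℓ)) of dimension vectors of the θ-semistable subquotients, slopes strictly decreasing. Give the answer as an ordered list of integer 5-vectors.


Barcode: M ≅ I[1,5], I[2,2], I[2,5], I[4,4]. HN layers by μ_θ (3 steps, strictly decreasing):
  μ^(1)=13; μ^(2)=2; μ^(3)=-31

((0, 1, 0, 0, 0); (0, 2, 2, 3, 2); (1, 0, 0, 0, 0))


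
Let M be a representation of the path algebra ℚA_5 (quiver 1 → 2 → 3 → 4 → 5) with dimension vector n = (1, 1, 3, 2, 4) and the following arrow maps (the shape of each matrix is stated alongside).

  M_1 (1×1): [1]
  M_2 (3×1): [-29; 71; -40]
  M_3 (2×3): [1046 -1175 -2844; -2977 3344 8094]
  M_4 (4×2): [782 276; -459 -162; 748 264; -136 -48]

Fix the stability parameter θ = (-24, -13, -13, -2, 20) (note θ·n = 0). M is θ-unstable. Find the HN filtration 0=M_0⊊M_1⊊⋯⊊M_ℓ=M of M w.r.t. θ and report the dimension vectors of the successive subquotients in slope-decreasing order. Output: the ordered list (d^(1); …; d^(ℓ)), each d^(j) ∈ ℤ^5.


Barcode: M ≅ I[1,5], I[3,3], I[3,4], I[5,5]^3. HN layers by μ_θ (4 steps, strictly decreasing):
  μ^(1)=20; μ^(2)=-2; μ^(3)=-13; μ^(4)=-24

((0, 0, 0, 0, 4); (0, 0, 0, 2, 0); (0, 1, 3, 0, 0); (1, 0, 0, 0, 0))


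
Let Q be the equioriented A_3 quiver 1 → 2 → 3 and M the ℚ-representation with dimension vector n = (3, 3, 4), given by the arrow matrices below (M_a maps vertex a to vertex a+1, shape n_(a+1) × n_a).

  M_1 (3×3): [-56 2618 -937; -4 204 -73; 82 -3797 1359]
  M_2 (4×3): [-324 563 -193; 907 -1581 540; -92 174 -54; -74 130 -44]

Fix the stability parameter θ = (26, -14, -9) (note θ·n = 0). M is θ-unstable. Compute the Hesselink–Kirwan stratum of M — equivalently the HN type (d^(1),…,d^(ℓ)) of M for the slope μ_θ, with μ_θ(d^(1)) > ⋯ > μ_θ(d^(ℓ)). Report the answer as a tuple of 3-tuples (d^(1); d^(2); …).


Barcode: M ≅ I[1,1], I[1,3]^2, I[2,2], I[3,3]^2. HN layers by μ_θ (4 steps, strictly decreasing):
  μ^(1)=26; μ^(2)=1; μ^(3)=-9; μ^(4)=-14

((1, 0, 0); (2, 2, 2); (0, 0, 2); (0, 1, 0))


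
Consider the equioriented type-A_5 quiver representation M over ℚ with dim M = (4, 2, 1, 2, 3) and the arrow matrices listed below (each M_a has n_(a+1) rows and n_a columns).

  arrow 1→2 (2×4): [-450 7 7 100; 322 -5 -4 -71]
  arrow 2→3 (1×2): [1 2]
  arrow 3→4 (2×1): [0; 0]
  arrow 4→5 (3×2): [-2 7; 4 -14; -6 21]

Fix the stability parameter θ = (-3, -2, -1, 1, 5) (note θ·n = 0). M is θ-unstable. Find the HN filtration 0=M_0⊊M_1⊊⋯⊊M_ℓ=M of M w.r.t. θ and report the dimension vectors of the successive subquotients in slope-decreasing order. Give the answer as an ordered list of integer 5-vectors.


Barcode: M ≅ I[1,1]^2, I[1,2], I[1,3], I[4,4], I[4,5], I[5,5]^2. HN layers by μ_θ (5 steps, strictly decreasing):
  μ^(1)=5; μ^(2)=1; μ^(3)=-1; μ^(4)=-2; μ^(5)=-3

((0, 0, 0, 0, 3); (0, 0, 0, 2, 0); (0, 0, 1, 0, 0); (0, 2, 0, 0, 0); (4, 0, 0, 0, 0))


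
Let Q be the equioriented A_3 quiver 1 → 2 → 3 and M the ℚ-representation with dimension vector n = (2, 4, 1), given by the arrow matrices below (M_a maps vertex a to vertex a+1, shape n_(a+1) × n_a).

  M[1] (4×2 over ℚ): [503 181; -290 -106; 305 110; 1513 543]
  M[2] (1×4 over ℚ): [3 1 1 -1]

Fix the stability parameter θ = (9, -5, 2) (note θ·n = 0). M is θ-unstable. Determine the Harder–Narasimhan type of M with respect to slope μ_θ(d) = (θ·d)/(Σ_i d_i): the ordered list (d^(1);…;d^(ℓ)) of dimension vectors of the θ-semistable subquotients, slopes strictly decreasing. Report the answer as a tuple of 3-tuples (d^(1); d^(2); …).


Interval decomposition of M: I[1,2], I[1,3], I[2,2]^2.
HN type (ℓ=2): μ^(1)=2; μ^(2)=-5

((2, 2, 1); (0, 2, 0))


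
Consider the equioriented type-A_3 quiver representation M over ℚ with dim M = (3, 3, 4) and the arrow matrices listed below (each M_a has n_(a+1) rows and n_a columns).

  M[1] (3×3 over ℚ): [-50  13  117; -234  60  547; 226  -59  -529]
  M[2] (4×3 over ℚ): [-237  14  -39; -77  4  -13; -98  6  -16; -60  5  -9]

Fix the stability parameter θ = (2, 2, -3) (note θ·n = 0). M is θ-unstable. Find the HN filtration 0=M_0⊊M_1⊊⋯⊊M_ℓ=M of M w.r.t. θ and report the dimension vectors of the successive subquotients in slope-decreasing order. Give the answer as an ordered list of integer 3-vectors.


Via rank(M_{q-1}∘⋯∘M_p): M ≅ I[1,1], I[1,2], I[1,3], I[2,3], I[3,3]^2.
μ_θ-semistable layers: μ^(1)=2; μ^(2)=1/3; μ^(3)=-1/2; μ^(4)=-3

((2, 1, 0); (1, 1, 1); (0, 1, 1); (0, 0, 2))


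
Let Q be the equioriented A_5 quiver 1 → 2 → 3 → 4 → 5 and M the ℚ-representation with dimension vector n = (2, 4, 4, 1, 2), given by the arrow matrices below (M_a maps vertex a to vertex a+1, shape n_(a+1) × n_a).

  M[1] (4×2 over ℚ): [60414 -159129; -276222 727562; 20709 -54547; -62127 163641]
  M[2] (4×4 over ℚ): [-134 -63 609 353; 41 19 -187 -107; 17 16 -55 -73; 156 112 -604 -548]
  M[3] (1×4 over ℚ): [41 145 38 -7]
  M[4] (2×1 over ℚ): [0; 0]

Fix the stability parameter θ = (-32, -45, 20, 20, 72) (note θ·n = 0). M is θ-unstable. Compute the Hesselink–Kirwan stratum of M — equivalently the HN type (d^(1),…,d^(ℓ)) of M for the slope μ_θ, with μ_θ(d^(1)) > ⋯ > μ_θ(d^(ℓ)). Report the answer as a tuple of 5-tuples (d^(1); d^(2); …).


Via rank(M_{q-1}∘⋯∘M_p): M ≅ I[1,2], I[1,4], I[2,3]^2, I[3,3], I[5,5]^2.
μ_θ-semistable layers: μ^(1)=72; μ^(2)=20; μ^(3)=-77/2; μ^(4)=-45

((0, 0, 0, 0, 2); (0, 0, 4, 1, 0); (2, 2, 0, 0, 0); (0, 2, 0, 0, 0))


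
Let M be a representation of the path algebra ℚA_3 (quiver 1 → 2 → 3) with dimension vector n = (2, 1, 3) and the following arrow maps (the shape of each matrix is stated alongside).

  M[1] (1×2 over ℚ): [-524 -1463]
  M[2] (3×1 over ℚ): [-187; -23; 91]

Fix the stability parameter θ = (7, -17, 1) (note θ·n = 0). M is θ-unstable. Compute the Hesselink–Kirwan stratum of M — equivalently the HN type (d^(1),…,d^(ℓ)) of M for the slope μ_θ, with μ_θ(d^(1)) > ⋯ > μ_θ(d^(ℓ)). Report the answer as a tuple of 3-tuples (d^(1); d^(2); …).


Via rank(M_{q-1}∘⋯∘M_p): M ≅ I[1,1], I[1,3], I[3,3]^2.
μ_θ-semistable layers: μ^(1)=7; μ^(2)=1; μ^(3)=-5

((1, 0, 0); (0, 0, 3); (1, 1, 0))


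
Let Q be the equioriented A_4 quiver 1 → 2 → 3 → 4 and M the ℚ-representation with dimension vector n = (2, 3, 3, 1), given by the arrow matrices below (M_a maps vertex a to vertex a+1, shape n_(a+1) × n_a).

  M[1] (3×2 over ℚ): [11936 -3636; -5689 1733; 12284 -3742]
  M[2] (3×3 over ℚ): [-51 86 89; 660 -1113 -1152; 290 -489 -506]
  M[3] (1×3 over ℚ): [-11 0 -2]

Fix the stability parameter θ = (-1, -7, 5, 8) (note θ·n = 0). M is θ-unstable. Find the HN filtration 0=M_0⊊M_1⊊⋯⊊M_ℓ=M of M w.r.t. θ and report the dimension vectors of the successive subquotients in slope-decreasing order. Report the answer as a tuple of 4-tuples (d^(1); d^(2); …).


Barcode: M ≅ I[1,3], I[1,4], I[2,2], I[3,3]. HN layers by μ_θ (4 steps, strictly decreasing):
  μ^(1)=8; μ^(2)=5; μ^(3)=-4; μ^(4)=-7

((0, 0, 0, 1); (0, 0, 3, 0); (2, 2, 0, 0); (0, 1, 0, 0))


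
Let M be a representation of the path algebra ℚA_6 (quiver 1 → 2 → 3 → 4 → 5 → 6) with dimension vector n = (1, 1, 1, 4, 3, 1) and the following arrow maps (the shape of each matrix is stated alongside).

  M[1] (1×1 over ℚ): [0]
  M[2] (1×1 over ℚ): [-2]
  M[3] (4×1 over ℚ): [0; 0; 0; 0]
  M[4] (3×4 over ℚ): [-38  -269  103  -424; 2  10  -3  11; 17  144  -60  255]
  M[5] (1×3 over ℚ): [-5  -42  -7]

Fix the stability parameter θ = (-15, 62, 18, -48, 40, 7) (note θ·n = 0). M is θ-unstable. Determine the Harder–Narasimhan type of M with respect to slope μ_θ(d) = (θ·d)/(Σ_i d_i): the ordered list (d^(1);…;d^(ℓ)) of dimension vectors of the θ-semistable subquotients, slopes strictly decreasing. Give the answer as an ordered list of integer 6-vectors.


Interval decomposition of M: I[1,1], I[2,3], I[4,4], I[4,5]^2, I[4,6].
HN type (ℓ=4): μ^(1)=40; μ^(2)=47/2; μ^(3)=-15; μ^(4)=-48

((0, 1, 1, 0, 2, 0); (0, 0, 0, 0, 1, 1); (1, 0, 0, 0, 0, 0); (0, 0, 0, 4, 0, 0))


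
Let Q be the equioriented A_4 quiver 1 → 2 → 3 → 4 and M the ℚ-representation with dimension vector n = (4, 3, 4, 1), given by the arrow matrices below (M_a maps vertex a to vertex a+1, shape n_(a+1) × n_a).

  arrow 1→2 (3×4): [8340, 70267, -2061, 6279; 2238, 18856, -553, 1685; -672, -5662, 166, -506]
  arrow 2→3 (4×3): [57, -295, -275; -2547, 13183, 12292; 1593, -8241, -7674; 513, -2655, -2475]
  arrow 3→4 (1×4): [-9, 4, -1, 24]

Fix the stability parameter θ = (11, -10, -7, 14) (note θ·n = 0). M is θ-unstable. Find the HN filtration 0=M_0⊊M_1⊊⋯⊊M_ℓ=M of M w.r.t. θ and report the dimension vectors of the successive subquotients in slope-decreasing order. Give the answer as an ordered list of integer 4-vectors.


Via rank(M_{q-1}∘⋯∘M_p): M ≅ I[1,1]^2, I[1,2], I[1,3], I[2,4], I[3,3]^2.
μ_θ-semistable layers: μ^(1)=14; μ^(2)=11; μ^(3)=1/2; μ^(4)=-2; μ^(5)=-7; μ^(6)=-10

((0, 0, 0, 1); (2, 0, 0, 0); (1, 1, 0, 0); (1, 1, 1, 0); (0, 0, 3, 0); (0, 1, 0, 0))


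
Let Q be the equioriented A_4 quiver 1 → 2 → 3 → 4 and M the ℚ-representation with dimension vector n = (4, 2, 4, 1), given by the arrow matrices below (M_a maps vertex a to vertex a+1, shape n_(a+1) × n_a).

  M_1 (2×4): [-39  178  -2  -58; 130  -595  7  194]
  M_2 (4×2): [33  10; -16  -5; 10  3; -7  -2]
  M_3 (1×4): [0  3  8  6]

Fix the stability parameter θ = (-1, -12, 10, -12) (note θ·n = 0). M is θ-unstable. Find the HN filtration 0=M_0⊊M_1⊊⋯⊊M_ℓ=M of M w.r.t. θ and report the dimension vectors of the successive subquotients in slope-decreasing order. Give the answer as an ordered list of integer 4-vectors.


Barcode: M ≅ I[1,1]^2, I[1,3], I[1,4], I[3,3]^2. HN layers by μ_θ (3 steps, strictly decreasing):
  μ^(1)=10; μ^(2)=-1; μ^(3)=-13/2

((0, 0, 3, 0); (2, 0, 1, 1); (2, 2, 0, 0))


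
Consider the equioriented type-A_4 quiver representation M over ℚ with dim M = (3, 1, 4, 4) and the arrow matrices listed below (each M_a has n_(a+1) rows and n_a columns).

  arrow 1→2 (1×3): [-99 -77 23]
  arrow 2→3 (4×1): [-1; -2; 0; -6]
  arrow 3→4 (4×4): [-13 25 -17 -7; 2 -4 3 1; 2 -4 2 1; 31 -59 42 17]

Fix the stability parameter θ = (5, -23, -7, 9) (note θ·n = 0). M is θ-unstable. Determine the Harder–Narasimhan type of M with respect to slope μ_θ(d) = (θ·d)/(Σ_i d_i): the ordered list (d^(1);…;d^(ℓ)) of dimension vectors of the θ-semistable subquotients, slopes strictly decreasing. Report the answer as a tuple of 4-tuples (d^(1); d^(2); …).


Interval decomposition of M: I[1,1]^2, I[1,4], I[3,3], I[3,4]^2, I[4,4].
HN type (ℓ=4): μ^(1)=9; μ^(2)=5; μ^(3)=-7; μ^(4)=-9

((0, 0, 0, 4); (2, 0, 0, 0); (0, 0, 4, 0); (1, 1, 0, 0))


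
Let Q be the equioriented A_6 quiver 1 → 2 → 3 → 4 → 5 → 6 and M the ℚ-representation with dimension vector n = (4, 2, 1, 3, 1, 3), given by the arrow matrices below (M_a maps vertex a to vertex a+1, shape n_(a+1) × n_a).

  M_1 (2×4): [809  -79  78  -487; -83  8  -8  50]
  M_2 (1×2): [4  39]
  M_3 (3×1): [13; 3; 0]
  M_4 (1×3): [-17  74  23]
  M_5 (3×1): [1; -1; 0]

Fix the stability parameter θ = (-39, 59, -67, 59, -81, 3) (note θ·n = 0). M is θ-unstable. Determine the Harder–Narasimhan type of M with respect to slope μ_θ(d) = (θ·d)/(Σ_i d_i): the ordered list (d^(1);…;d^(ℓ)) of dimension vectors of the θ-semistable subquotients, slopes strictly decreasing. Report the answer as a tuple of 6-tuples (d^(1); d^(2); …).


Barcode: M ≅ I[1,1]^2, I[1,2], I[1,6], I[4,4]^2, I[6,6]^2. HN layers by μ_θ (4 steps, strictly decreasing):
  μ^(1)=59; μ^(2)=3; μ^(3)=-15/2; μ^(4)=-39

((0, 1, 0, 2, 0, 0); (0, 0, 0, 0, 0, 3); (0, 1, 1, 1, 1, 0); (4, 0, 0, 0, 0, 0))


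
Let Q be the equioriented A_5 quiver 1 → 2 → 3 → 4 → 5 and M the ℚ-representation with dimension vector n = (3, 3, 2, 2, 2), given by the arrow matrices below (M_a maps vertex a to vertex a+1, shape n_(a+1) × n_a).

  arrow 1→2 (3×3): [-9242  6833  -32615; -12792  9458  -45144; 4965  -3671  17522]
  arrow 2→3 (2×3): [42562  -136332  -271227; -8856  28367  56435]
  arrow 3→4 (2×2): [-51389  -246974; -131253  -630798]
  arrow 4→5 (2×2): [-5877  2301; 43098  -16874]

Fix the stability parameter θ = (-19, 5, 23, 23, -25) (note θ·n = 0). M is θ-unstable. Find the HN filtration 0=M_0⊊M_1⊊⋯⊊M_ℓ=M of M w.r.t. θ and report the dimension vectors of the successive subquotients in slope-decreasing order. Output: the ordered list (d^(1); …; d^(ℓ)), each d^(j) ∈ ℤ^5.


Barcode: M ≅ I[1,2], I[1,3], I[1,4], I[4,5], I[5,5]. HN layers by μ_θ (5 steps, strictly decreasing):
  μ^(1)=23; μ^(2)=5; μ^(3)=-1; μ^(4)=-19; μ^(5)=-25

((0, 0, 2, 1, 0); (0, 3, 0, 0, 0); (0, 0, 0, 1, 1); (3, 0, 0, 0, 0); (0, 0, 0, 0, 1))


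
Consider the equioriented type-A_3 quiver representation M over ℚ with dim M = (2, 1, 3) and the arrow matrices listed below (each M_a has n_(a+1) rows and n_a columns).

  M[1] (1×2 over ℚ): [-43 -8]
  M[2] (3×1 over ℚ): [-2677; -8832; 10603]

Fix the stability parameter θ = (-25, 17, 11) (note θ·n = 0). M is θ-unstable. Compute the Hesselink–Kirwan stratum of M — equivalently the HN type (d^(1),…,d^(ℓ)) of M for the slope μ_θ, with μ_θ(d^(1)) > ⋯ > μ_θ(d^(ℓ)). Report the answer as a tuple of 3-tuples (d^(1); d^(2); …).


Interval decomposition of M: I[1,1], I[1,3], I[3,3]^2.
HN type (ℓ=3): μ^(1)=14; μ^(2)=11; μ^(3)=-25

((0, 1, 1); (0, 0, 2); (2, 0, 0))


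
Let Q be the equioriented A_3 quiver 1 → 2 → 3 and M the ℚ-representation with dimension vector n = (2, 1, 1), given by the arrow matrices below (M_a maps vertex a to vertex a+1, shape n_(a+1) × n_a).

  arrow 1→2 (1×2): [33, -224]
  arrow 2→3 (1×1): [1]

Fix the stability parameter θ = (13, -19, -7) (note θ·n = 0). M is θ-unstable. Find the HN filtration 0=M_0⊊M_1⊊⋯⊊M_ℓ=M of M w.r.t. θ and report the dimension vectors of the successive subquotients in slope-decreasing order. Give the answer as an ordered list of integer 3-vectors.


Interval decomposition of M: I[1,1], I[1,3].
HN type (ℓ=2): μ^(1)=13; μ^(2)=-13/3

((1, 0, 0); (1, 1, 1))


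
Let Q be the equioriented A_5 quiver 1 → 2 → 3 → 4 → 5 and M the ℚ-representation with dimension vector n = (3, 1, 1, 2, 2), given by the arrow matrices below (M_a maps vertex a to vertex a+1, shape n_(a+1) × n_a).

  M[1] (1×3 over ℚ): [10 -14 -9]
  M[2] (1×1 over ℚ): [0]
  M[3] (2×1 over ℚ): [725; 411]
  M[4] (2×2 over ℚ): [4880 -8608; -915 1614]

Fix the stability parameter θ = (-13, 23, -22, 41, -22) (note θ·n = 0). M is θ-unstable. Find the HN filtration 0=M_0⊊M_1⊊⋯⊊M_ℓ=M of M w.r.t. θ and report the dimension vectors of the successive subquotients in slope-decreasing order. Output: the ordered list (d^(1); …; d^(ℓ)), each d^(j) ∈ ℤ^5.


Via rank(M_{q-1}∘⋯∘M_p): M ≅ I[1,1]^2, I[1,2], I[3,5], I[4,4], I[5,5].
μ_θ-semistable layers: μ^(1)=41; μ^(2)=23; μ^(3)=19/2; μ^(4)=-13; μ^(5)=-22

((0, 0, 0, 1, 0); (0, 1, 0, 0, 0); (0, 0, 0, 1, 1); (3, 0, 0, 0, 0); (0, 0, 1, 0, 1))


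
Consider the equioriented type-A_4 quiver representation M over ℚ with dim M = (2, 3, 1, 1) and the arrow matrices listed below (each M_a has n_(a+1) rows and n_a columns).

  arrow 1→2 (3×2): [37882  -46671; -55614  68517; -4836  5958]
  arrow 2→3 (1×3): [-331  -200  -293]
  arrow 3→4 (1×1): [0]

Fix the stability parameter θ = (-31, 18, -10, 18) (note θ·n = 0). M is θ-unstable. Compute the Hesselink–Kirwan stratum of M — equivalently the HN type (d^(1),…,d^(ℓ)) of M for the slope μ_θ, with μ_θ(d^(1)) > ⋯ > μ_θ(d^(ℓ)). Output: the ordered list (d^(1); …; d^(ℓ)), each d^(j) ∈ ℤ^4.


Barcode: M ≅ I[1,1], I[1,3], I[2,2]^2, I[4,4]. HN layers by μ_θ (3 steps, strictly decreasing):
  μ^(1)=18; μ^(2)=4; μ^(3)=-31

((0, 2, 0, 1); (0, 1, 1, 0); (2, 0, 0, 0))


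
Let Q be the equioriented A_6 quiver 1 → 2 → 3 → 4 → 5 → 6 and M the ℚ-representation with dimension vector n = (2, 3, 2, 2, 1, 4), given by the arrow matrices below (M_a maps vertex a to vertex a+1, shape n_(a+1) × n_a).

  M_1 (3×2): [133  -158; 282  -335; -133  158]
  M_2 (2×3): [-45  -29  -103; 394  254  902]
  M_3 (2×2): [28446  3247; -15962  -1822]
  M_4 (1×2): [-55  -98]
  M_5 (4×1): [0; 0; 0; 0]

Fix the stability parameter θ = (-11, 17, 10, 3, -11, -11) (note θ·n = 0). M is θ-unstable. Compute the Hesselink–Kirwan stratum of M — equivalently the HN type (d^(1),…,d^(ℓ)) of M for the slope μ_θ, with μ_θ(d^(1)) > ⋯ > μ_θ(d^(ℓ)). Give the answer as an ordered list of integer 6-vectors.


Via rank(M_{q-1}∘⋯∘M_p): M ≅ I[1,2], I[1,4], I[2,5], I[6,6]^4.
μ_θ-semistable layers: μ^(1)=17; μ^(2)=10; μ^(3)=19/4; μ^(4)=-11

((0, 1, 0, 0, 0, 0); (0, 1, 1, 1, 0, 0); (0, 1, 1, 1, 1, 0); (2, 0, 0, 0, 0, 4))


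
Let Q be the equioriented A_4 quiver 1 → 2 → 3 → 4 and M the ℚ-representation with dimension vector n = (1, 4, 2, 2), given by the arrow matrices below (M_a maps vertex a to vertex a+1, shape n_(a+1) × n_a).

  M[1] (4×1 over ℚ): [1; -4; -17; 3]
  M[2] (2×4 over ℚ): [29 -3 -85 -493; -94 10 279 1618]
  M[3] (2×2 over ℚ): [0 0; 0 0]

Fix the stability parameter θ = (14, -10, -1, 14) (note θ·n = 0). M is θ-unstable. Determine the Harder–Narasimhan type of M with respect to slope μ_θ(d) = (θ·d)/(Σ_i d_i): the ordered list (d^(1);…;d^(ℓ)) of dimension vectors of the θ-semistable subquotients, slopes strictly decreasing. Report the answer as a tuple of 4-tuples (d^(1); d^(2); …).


Interval decomposition of M: I[1,3], I[2,2]^2, I[2,3], I[4,4]^2.
HN type (ℓ=4): μ^(1)=14; μ^(2)=1; μ^(3)=-1; μ^(4)=-10

((0, 0, 0, 2); (1, 1, 1, 0); (0, 0, 1, 0); (0, 3, 0, 0))


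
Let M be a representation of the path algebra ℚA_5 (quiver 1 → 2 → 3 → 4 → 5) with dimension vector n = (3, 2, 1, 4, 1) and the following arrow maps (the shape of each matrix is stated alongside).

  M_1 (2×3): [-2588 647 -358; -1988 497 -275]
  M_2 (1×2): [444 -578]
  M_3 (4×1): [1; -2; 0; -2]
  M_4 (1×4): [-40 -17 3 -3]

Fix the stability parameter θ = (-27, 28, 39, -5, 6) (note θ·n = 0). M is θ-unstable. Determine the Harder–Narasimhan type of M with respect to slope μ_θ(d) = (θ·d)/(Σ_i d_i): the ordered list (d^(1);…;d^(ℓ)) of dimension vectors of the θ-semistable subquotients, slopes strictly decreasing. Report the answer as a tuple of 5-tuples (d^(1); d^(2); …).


Via rank(M_{q-1}∘⋯∘M_p): M ≅ I[1,1], I[1,2], I[1,4], I[4,4]^2, I[4,5].
μ_θ-semistable layers: μ^(1)=28; μ^(2)=62/3; μ^(3)=6; μ^(4)=-5; μ^(5)=-27

((0, 1, 0, 0, 0); (0, 1, 1, 1, 0); (0, 0, 0, 0, 1); (0, 0, 0, 3, 0); (3, 0, 0, 0, 0))


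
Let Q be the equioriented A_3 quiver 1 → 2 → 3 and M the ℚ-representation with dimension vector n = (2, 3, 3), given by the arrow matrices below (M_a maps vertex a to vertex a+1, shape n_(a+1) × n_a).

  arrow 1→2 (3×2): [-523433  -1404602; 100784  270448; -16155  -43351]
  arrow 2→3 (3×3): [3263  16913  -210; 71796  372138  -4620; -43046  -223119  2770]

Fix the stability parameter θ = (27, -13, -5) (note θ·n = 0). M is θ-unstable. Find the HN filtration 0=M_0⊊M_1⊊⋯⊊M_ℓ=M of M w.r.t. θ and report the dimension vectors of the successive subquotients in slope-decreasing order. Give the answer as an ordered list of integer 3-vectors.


Interval decomposition of M: I[1,3]^2, I[2,2], I[3,3].
HN type (ℓ=3): μ^(1)=3; μ^(2)=-5; μ^(3)=-13

((2, 2, 2); (0, 0, 1); (0, 1, 0))


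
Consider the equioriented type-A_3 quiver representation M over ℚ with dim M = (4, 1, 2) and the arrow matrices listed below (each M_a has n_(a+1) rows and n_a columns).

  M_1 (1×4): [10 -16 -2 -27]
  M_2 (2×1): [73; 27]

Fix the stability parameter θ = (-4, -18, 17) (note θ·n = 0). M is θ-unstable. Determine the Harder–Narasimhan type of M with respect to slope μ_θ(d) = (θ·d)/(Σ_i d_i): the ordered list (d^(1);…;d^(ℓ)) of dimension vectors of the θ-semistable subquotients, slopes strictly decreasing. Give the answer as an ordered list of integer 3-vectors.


Via rank(M_{q-1}∘⋯∘M_p): M ≅ I[1,1]^3, I[1,3], I[3,3].
μ_θ-semistable layers: μ^(1)=17; μ^(2)=-4; μ^(3)=-11

((0, 0, 2); (3, 0, 0); (1, 1, 0))


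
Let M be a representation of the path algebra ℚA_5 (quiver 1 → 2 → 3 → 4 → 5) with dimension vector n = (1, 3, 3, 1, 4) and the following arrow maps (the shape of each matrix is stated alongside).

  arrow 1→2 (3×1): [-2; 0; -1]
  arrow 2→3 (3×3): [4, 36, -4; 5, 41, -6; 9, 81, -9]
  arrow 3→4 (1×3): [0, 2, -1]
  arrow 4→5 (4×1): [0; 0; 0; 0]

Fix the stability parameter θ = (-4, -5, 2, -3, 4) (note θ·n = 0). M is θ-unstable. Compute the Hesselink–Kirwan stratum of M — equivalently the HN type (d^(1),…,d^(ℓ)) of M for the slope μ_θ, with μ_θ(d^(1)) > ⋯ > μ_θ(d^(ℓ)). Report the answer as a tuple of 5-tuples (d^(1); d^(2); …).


Interval decomposition of M: I[1,4], I[2,2], I[2,3], I[3,3], I[5,5]^4.
HN type (ℓ=5): μ^(1)=4; μ^(2)=2; μ^(3)=-1/2; μ^(4)=-9/2; μ^(5)=-5

((0, 0, 0, 0, 4); (0, 0, 2, 0, 0); (0, 0, 1, 1, 0); (1, 1, 0, 0, 0); (0, 2, 0, 0, 0))


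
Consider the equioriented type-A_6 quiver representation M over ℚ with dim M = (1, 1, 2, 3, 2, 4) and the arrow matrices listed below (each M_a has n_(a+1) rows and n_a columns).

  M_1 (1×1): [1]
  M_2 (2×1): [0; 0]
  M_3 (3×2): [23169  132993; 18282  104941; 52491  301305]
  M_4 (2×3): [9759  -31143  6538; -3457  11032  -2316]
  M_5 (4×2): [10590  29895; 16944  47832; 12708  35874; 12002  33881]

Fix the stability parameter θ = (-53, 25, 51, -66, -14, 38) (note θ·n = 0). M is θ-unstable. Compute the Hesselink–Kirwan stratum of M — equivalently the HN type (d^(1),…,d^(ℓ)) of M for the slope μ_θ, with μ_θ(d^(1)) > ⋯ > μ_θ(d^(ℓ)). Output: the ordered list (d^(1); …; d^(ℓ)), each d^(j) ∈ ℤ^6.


Interval decomposition of M: I[1,2], I[3,5], I[3,6], I[4,4], I[6,6]^3.
HN type (ℓ=5): μ^(1)=38; μ^(2)=25; μ^(3)=-29/3; μ^(4)=-53; μ^(5)=-66

((0, 0, 0, 0, 0, 4); (0, 1, 0, 0, 0, 0); (0, 0, 2, 2, 2, 0); (1, 0, 0, 0, 0, 0); (0, 0, 0, 1, 0, 0))


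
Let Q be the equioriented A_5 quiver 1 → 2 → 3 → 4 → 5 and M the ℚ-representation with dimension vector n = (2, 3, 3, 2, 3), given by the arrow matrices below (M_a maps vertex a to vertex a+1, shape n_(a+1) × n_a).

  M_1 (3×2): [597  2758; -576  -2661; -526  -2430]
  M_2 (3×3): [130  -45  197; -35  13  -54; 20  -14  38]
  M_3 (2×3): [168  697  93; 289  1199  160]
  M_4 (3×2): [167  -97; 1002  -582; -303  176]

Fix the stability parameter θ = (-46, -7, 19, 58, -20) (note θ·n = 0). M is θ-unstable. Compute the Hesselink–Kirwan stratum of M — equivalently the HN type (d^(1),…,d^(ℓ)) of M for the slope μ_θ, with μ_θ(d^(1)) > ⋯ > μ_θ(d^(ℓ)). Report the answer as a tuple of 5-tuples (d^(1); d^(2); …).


Interval decomposition of M: I[1,5]^2, I[2,2], I[3,3], I[5,5].
HN type (ℓ=4): μ^(1)=19; μ^(2)=-7; μ^(3)=-20; μ^(4)=-46

((0, 0, 3, 2, 2); (0, 3, 0, 0, 0); (0, 0, 0, 0, 1); (2, 0, 0, 0, 0))


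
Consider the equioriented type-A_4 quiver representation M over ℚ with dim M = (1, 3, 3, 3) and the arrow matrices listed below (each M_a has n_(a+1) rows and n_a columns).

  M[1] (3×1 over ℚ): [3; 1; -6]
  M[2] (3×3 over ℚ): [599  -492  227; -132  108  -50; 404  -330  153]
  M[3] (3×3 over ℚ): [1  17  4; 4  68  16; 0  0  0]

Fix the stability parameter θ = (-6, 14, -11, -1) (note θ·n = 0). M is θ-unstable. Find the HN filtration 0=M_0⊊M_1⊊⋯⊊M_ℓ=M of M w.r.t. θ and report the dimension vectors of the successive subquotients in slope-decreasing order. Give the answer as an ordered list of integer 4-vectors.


Barcode: M ≅ I[1,4], I[2,2], I[2,3], I[3,3], I[4,4]^2. HN layers by μ_θ (6 steps, strictly decreasing):
  μ^(1)=14; μ^(2)=3/2; μ^(3)=2/3; μ^(4)=-1; μ^(5)=-6; μ^(6)=-11

((0, 1, 0, 0); (0, 1, 1, 0); (0, 1, 1, 1); (0, 0, 0, 2); (1, 0, 0, 0); (0, 0, 1, 0))


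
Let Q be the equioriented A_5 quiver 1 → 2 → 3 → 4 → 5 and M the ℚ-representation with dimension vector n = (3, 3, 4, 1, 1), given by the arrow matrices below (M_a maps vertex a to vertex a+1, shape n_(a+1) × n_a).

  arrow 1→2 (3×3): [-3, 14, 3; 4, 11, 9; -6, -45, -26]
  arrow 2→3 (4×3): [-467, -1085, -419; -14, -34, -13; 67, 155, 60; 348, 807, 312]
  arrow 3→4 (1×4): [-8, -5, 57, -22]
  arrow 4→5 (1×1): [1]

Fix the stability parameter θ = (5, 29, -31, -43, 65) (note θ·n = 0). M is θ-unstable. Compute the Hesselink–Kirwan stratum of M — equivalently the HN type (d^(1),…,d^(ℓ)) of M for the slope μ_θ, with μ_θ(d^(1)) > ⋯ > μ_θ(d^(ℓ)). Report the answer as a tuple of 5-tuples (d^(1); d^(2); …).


Via rank(M_{q-1}∘⋯∘M_p): M ≅ I[1,3]^2, I[1,5], I[3,3].
μ_θ-semistable layers: μ^(1)=65; μ^(2)=1; μ^(3)=-10; μ^(4)=-31

((0, 0, 0, 0, 1); (2, 2, 2, 0, 0); (1, 1, 1, 1, 0); (0, 0, 1, 0, 0))


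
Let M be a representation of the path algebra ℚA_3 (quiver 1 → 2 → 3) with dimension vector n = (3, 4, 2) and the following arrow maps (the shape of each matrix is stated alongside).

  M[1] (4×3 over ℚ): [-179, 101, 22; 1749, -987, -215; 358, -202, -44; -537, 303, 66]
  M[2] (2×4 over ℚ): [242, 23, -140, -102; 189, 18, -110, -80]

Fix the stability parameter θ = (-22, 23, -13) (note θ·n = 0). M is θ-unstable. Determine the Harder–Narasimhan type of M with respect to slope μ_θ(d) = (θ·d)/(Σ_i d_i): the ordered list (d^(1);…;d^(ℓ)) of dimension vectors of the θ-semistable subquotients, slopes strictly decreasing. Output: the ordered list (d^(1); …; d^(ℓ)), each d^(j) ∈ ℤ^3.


Barcode: M ≅ I[1,1], I[1,3]^2, I[2,2]^2. HN layers by μ_θ (3 steps, strictly decreasing):
  μ^(1)=23; μ^(2)=5; μ^(3)=-22

((0, 2, 0); (0, 2, 2); (3, 0, 0))


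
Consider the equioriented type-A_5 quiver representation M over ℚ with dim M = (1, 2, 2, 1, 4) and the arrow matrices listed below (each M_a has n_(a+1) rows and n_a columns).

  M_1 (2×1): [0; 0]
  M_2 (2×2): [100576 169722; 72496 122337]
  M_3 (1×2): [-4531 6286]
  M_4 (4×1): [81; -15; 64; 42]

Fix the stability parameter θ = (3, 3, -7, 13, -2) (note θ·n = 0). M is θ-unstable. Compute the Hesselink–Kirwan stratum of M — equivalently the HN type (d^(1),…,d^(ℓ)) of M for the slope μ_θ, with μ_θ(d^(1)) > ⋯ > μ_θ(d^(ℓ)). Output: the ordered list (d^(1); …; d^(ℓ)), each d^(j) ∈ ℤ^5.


Barcode: M ≅ I[1,1], I[2,2], I[2,3], I[3,5], I[5,5]^3. HN layers by μ_θ (4 steps, strictly decreasing):
  μ^(1)=11/2; μ^(2)=3; μ^(3)=-2; μ^(4)=-7

((0, 0, 0, 1, 1); (1, 1, 0, 0, 0); (0, 1, 1, 0, 3); (0, 0, 1, 0, 0))
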